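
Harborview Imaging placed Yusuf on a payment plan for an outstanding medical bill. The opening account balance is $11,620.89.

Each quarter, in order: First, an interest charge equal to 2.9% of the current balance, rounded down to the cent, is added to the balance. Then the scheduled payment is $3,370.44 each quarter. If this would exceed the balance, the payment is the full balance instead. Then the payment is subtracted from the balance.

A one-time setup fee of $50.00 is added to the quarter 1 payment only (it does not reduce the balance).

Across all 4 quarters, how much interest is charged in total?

Quarter 1: opening $11,620.89; interest $337.00 → $11,957.89; payment $3,370.44 (+ $50.00 fee); balance $8,587.45
Quarter 2: opening $8,587.45; interest $249.03 → $8,836.48; payment $3,370.44; balance $5,466.04
Quarter 3: opening $5,466.04; interest $158.51 → $5,624.55; payment $3,370.44; balance $2,254.11
Quarter 4: opening $2,254.11; interest $65.36 → $2,319.47; payment $2,319.47; balance $0.00
Total interest: $337.00 + $249.03 + $158.51 + $65.36 = $809.90

$809.90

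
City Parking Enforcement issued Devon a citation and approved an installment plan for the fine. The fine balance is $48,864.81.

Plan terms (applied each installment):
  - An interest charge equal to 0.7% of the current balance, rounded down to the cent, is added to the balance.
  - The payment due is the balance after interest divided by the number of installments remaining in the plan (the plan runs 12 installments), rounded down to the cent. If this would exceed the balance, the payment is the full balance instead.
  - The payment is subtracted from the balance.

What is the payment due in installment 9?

$4,335.91

Installment 1: $48,864.81 +$342.05 interest = $49,206.86; pay $4,100.57 → $45,106.29
Installment 2: $45,106.29 +$315.74 interest = $45,422.03; pay $4,129.27 → $41,292.76
Installment 3: $41,292.76 +$289.04 interest = $41,581.80; pay $4,158.18 → $37,423.62
Installment 4: $37,423.62 +$261.96 interest = $37,685.58; pay $4,187.28 → $33,498.30
Installment 5: $33,498.30 +$234.48 interest = $33,732.78; pay $4,216.59 → $29,516.19
Installment 6: $29,516.19 +$206.61 interest = $29,722.80; pay $4,246.11 → $25,476.69
Installment 7: $25,476.69 +$178.33 interest = $25,655.02; pay $4,275.83 → $21,379.19
Installment 8: $21,379.19 +$149.65 interest = $21,528.84; pay $4,305.76 → $17,223.08
Installment 9: $17,223.08 +$120.56 interest = $17,343.64; pay $4,335.91 → $13,007.73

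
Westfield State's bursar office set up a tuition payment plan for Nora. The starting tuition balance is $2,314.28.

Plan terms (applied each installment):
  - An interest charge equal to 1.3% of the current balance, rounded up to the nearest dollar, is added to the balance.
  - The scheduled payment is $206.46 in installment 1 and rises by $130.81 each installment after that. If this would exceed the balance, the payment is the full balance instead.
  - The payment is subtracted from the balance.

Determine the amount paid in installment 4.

Installment 1: $2,314.28 +$31.00 interest = $2,345.28; pay $206.46 → $2,138.82
Installment 2: $2,138.82 +$28.00 interest = $2,166.82; pay $337.27 → $1,829.55
Installment 3: $1,829.55 +$24.00 interest = $1,853.55; pay $468.08 → $1,385.47
Installment 4: $1,385.47 +$19.00 interest = $1,404.47; pay $598.89 → $805.58

$598.89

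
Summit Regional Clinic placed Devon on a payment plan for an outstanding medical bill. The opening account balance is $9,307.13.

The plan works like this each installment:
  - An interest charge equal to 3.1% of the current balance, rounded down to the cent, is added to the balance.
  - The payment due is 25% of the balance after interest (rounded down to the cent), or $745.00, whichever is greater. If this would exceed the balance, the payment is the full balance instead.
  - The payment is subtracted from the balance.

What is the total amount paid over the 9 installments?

Installment 1: opening $9,307.13; interest $288.52 → $9,595.65; payment $2,398.91; balance $7,196.74
Installment 2: opening $7,196.74; interest $223.09 → $7,419.83; payment $1,854.95; balance $5,564.88
Installment 3: opening $5,564.88; interest $172.51 → $5,737.39; payment $1,434.34; balance $4,303.05
Installment 4: opening $4,303.05; interest $133.39 → $4,436.44; payment $1,109.11; balance $3,327.33
Installment 5: opening $3,327.33; interest $103.14 → $3,430.47; payment $857.61; balance $2,572.86
Installment 6: opening $2,572.86; interest $79.75 → $2,652.61; payment $745.00; balance $1,907.61
Installment 7: opening $1,907.61; interest $59.13 → $1,966.74; payment $745.00; balance $1,221.74
Installment 8: opening $1,221.74; interest $37.87 → $1,259.61; payment $745.00; balance $514.61
Installment 9: opening $514.61; interest $15.95 → $530.56; payment $530.56; balance $0.00
Total paid: $10,420.48

$10,420.48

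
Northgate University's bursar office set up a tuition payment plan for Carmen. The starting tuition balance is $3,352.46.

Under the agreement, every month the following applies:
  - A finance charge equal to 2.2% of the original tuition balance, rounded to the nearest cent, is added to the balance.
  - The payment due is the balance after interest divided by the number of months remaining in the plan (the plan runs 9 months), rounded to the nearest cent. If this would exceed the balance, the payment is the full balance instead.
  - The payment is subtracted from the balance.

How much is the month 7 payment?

Month 1: $3,352.46 +$73.75 interest = $3,426.21; pay $380.69 → $3,045.52
Month 2: $3,045.52 +$73.75 interest = $3,119.27; pay $389.91 → $2,729.36
Month 3: $2,729.36 +$73.75 interest = $2,803.11; pay $400.44 → $2,402.67
Month 4: $2,402.67 +$73.75 interest = $2,476.42; pay $412.74 → $2,063.68
Month 5: $2,063.68 +$73.75 interest = $2,137.43; pay $427.49 → $1,709.94
Month 6: $1,709.94 +$73.75 interest = $1,783.69; pay $445.92 → $1,337.77
Month 7: $1,337.77 +$73.75 interest = $1,411.52; pay $470.51 → $941.01

$470.51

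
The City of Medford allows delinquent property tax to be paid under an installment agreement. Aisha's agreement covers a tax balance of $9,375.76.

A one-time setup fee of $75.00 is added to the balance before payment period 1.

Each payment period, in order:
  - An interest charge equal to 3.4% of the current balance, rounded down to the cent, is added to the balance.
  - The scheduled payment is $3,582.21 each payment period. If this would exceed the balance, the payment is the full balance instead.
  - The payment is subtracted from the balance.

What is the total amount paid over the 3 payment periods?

$10,078.34

Payment period 1: opening $9,450.76; interest $321.32 → $9,772.08; payment $3,582.21; balance $6,189.87
Payment period 2: opening $6,189.87; interest $210.45 → $6,400.32; payment $3,582.21; balance $2,818.11
Payment period 3: opening $2,818.11; interest $95.81 → $2,913.92; payment $2,913.92; balance $0.00
Total paid: $10,078.34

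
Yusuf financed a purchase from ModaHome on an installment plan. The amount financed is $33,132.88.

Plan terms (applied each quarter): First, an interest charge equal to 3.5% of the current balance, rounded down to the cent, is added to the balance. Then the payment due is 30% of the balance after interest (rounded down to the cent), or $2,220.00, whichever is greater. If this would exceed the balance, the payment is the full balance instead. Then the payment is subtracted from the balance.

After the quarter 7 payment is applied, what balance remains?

$2,567.17

Quarter 1: $33,132.88 +$1,159.65 interest = $34,292.53; pay $10,287.75 → $24,004.78
Quarter 2: $24,004.78 +$840.16 interest = $24,844.94; pay $7,453.48 → $17,391.46
Quarter 3: $17,391.46 +$608.70 interest = $18,000.16; pay $5,400.04 → $12,600.12
Quarter 4: $12,600.12 +$441.00 interest = $13,041.12; pay $3,912.33 → $9,128.79
Quarter 5: $9,128.79 +$319.50 interest = $9,448.29; pay $2,834.48 → $6,613.81
Quarter 6: $6,613.81 +$231.48 interest = $6,845.29; pay $2,220.00 → $4,625.29
Quarter 7: $4,625.29 +$161.88 interest = $4,787.17; pay $2,220.00 → $2,567.17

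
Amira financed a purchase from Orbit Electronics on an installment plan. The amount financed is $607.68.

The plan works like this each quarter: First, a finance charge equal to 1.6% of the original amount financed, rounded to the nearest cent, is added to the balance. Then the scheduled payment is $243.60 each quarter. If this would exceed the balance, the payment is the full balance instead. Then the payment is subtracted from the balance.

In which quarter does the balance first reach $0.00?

Quarter 1: $607.68 +$9.72 interest = $617.40; pay $243.60 → $373.80
Quarter 2: $373.80 +$9.72 interest = $383.52; pay $243.60 → $139.92
Quarter 3: $139.92 +$9.72 interest = $149.64; pay $149.64 → $0.00
Balance reaches $0.00 in quarter 3.

3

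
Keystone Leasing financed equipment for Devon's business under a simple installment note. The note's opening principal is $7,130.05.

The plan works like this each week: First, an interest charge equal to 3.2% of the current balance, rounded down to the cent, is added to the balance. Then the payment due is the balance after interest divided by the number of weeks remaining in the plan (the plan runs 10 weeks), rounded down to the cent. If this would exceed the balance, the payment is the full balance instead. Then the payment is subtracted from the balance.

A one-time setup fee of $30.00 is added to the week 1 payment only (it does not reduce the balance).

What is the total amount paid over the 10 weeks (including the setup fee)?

$8,543.42

Week 1: opening $7,130.05; interest $228.16 → $7,358.21; payment $735.82 (+ $30.00 fee); balance $6,622.39
Week 2: opening $6,622.39; interest $211.91 → $6,834.30; payment $759.36; balance $6,074.94
Week 3: opening $6,074.94; interest $194.39 → $6,269.33; payment $783.66; balance $5,485.67
Week 4: opening $5,485.67; interest $175.54 → $5,661.21; payment $808.74; balance $4,852.47
Week 5: opening $4,852.47; interest $155.27 → $5,007.74; payment $834.62; balance $4,173.12
Week 6: opening $4,173.12; interest $133.53 → $4,306.65; payment $861.33; balance $3,445.32
Week 7: opening $3,445.32; interest $110.25 → $3,555.57; payment $888.89; balance $2,666.68
Week 8: opening $2,666.68; interest $85.33 → $2,752.01; payment $917.33; balance $1,834.68
Week 9: opening $1,834.68; interest $58.70 → $1,893.38; payment $946.69; balance $946.69
Week 10: opening $946.69; interest $30.29 → $976.98; payment $976.98; balance $0.00
Total paid: $8,543.42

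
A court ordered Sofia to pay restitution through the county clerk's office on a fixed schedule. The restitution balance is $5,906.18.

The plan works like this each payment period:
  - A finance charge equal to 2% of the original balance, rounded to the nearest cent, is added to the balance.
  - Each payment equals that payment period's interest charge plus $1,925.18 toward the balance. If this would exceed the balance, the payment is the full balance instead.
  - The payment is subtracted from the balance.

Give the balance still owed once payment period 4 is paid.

$0.00

Payment period 1: opening $5,906.18; interest $118.12 → $6,024.30; payment $2,043.30; balance $3,981.00
Payment period 2: opening $3,981.00; interest $118.12 → $4,099.12; payment $2,043.30; balance $2,055.82
Payment period 3: opening $2,055.82; interest $118.12 → $2,173.94; payment $2,043.30; balance $130.64
Payment period 4: opening $130.64; interest $118.12 → $248.76; payment $248.76; balance $0.00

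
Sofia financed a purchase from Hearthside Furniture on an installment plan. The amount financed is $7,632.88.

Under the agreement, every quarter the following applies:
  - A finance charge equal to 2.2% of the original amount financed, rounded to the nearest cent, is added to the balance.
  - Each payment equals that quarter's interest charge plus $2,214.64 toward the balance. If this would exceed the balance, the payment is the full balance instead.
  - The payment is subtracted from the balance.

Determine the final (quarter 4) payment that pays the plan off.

$1,156.88

# | Opening | Interest | Payment | End bal
1 | $7,632.88 | $167.92 | $2,382.56 | $5,418.24
2 | $5,418.24 | $167.92 | $2,382.56 | $3,203.60
3 | $3,203.60 | $167.92 | $2,382.56 | $988.96
4 | $988.96 | $167.92 | $1,156.88 | $0.00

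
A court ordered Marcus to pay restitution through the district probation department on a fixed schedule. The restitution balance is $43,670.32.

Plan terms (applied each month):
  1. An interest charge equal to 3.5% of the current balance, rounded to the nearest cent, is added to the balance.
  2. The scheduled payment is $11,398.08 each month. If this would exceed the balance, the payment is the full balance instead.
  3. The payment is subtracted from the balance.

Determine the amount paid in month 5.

$2,142.91

Month 1: opening $43,670.32; interest $1,528.46 → $45,198.78; payment $11,398.08; balance $33,800.70
Month 2: opening $33,800.70; interest $1,183.02 → $34,983.72; payment $11,398.08; balance $23,585.64
Month 3: opening $23,585.64; interest $825.50 → $24,411.14; payment $11,398.08; balance $13,013.06
Month 4: opening $13,013.06; interest $455.46 → $13,468.52; payment $11,398.08; balance $2,070.44
Month 5: opening $2,070.44; interest $72.47 → $2,142.91; payment $2,142.91; balance $0.00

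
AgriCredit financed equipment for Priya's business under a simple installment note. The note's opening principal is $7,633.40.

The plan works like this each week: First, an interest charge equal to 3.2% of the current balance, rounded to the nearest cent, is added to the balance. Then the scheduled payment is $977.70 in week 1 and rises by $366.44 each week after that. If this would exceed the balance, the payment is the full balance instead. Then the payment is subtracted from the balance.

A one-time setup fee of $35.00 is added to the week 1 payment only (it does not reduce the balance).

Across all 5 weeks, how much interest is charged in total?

Week 1: opening $7,633.40; interest $244.27 → $7,877.67; payment $977.70 (+ $35.00 fee); balance $6,899.97
Week 2: opening $6,899.97; interest $220.80 → $7,120.77; payment $1,344.14; balance $5,776.63
Week 3: opening $5,776.63; interest $184.85 → $5,961.48; payment $1,710.58; balance $4,250.90
Week 4: opening $4,250.90; interest $136.03 → $4,386.93; payment $2,077.02; balance $2,309.91
Week 5: opening $2,309.91; interest $73.92 → $2,383.83; payment $2,383.83; balance $0.00
Total interest: $244.27 + $220.80 + $184.85 + $136.03 + $73.92 = $859.87

$859.87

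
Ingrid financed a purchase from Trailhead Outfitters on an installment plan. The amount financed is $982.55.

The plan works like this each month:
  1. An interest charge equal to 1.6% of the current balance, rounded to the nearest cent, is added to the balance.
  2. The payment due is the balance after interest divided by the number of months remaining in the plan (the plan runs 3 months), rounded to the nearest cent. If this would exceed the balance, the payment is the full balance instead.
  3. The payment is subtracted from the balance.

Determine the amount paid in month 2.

Month 1: $982.55 +$15.72 interest = $998.27; pay $332.76 → $665.51
Month 2: $665.51 +$10.65 interest = $676.16; pay $338.08 → $338.08

$338.08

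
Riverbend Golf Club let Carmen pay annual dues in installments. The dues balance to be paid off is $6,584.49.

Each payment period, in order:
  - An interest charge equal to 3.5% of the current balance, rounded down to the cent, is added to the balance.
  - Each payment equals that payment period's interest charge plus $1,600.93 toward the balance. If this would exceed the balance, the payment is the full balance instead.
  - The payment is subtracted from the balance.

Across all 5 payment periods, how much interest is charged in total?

$591.93

Payment period 1: opening $6,584.49; interest $230.45 → $6,814.94; payment $1,831.38; balance $4,983.56
Payment period 2: opening $4,983.56; interest $174.42 → $5,157.98; payment $1,775.35; balance $3,382.63
Payment period 3: opening $3,382.63; interest $118.39 → $3,501.02; payment $1,719.32; balance $1,781.70
Payment period 4: opening $1,781.70; interest $62.35 → $1,844.05; payment $1,663.28; balance $180.77
Payment period 5: opening $180.77; interest $6.32 → $187.09; payment $187.09; balance $0.00
Total interest: $230.45 + $174.42 + $118.39 + $62.35 + $6.32 = $591.93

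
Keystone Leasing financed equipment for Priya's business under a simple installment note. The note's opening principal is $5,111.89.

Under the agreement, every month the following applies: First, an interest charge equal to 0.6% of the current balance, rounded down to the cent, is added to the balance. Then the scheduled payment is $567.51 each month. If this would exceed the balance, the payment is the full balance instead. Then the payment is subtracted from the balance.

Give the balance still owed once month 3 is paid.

$3,491.68

Month 1: opening $5,111.89; interest $30.67 → $5,142.56; payment $567.51; balance $4,575.05
Month 2: opening $4,575.05; interest $27.45 → $4,602.50; payment $567.51; balance $4,034.99
Month 3: opening $4,034.99; interest $24.20 → $4,059.19; payment $567.51; balance $3,491.68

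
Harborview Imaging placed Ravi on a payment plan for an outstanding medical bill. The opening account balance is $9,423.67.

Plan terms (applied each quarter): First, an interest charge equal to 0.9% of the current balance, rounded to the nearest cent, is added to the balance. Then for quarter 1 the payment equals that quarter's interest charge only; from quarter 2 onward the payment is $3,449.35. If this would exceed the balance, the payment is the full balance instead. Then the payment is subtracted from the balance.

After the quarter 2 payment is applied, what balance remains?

$6,059.13

Quarter 1: opening $9,423.67; interest $84.81 → $9,508.48; payment $84.81; balance $9,423.67
Quarter 2: opening $9,423.67; interest $84.81 → $9,508.48; payment $3,449.35; balance $6,059.13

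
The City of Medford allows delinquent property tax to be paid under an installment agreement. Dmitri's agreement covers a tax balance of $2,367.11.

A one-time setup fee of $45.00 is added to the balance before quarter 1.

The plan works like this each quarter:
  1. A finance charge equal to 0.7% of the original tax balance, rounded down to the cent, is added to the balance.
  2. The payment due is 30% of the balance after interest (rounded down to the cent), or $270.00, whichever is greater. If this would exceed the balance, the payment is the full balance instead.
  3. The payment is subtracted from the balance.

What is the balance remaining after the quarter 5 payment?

$345.87

Quarter 1: opening $2,412.11; interest $16.56 → $2,428.67; payment $728.60; balance $1,700.07
Quarter 2: opening $1,700.07; interest $16.56 → $1,716.63; payment $514.98; balance $1,201.65
Quarter 3: opening $1,201.65; interest $16.56 → $1,218.21; payment $365.46; balance $852.75
Quarter 4: opening $852.75; interest $16.56 → $869.31; payment $270.00; balance $599.31
Quarter 5: opening $599.31; interest $16.56 → $615.87; payment $270.00; balance $345.87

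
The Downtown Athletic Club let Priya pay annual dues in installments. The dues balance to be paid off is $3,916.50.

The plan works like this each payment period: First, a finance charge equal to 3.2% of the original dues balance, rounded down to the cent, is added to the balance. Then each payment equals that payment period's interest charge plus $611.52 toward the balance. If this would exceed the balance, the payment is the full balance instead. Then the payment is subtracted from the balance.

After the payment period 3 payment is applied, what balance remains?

Payment period 1: $3,916.50 +$125.32 interest = $4,041.82; pay $736.84 → $3,304.98
Payment period 2: $3,304.98 +$125.32 interest = $3,430.30; pay $736.84 → $2,693.46
Payment period 3: $2,693.46 +$125.32 interest = $2,818.78; pay $736.84 → $2,081.94

$2,081.94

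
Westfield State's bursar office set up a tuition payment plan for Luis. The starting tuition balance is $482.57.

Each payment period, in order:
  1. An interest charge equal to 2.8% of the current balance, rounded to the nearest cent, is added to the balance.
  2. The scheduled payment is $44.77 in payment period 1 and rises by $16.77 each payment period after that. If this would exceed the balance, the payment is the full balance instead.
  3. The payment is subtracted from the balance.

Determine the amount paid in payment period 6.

$128.62

Payment period 1: $482.57 +$13.51 interest = $496.08; pay $44.77 → $451.31
Payment period 2: $451.31 +$12.64 interest = $463.95; pay $61.54 → $402.41
Payment period 3: $402.41 +$11.27 interest = $413.68; pay $78.31 → $335.37
Payment period 4: $335.37 +$9.39 interest = $344.76; pay $95.08 → $249.68
Payment period 5: $249.68 +$6.99 interest = $256.67; pay $111.85 → $144.82
Payment period 6: $144.82 +$4.05 interest = $148.87; pay $128.62 → $20.25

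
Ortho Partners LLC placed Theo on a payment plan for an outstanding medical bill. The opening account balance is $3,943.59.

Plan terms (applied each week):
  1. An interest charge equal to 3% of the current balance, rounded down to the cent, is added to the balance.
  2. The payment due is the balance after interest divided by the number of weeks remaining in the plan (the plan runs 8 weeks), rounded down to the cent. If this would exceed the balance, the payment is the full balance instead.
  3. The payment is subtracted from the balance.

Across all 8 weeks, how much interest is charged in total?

$571.33

# | Opening | Interest | Payment | End bal
1 | $3,943.59 | $118.30 | $507.73 | $3,554.16
2 | $3,554.16 | $106.62 | $522.96 | $3,137.82
3 | $3,137.82 | $94.13 | $538.65 | $2,693.30
4 | $2,693.30 | $80.79 | $554.81 | $2,219.28
5 | $2,219.28 | $66.57 | $571.46 | $1,714.39
6 | $1,714.39 | $51.43 | $588.60 | $1,177.22
7 | $1,177.22 | $35.31 | $606.26 | $606.27
8 | $606.27 | $18.18 | $624.45 | $0.00
Total interest: $118.30 + $106.62 + $94.13 + $80.79 + $66.57 + $51.43 + $35.31 + $18.18 = $571.33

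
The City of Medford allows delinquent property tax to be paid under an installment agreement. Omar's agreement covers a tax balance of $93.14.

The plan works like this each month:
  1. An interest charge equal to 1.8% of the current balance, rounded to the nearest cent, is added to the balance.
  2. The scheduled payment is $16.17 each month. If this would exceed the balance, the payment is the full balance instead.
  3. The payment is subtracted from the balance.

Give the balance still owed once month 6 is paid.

# | Opening | Interest | Payment | End bal
1 | $93.14 | $1.68 | $16.17 | $78.65
2 | $78.65 | $1.42 | $16.17 | $63.90
3 | $63.90 | $1.15 | $16.17 | $48.88
4 | $48.88 | $0.88 | $16.17 | $33.59
5 | $33.59 | $0.60 | $16.17 | $18.02
6 | $18.02 | $0.32 | $16.17 | $2.17

$2.17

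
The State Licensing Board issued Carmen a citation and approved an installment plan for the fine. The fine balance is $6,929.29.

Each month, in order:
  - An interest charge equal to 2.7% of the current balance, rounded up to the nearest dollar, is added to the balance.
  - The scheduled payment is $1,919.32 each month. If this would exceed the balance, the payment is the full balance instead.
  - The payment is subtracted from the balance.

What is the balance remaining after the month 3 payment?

$1,593.33

# | Opening | Interest | Payment | End bal
1 | $6,929.29 | $188.00 | $1,919.32 | $5,197.97
2 | $5,197.97 | $141.00 | $1,919.32 | $3,419.65
3 | $3,419.65 | $93.00 | $1,919.32 | $1,593.33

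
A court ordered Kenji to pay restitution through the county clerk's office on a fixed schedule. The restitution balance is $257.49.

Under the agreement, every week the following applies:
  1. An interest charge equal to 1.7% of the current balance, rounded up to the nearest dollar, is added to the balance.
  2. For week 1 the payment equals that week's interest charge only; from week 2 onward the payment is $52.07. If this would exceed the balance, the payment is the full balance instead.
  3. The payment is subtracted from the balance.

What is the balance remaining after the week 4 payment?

Week 1: $257.49 +$5.00 interest = $262.49; pay $5.00 → $257.49
Week 2: $257.49 +$5.00 interest = $262.49; pay $52.07 → $210.42
Week 3: $210.42 +$4.00 interest = $214.42; pay $52.07 → $162.35
Week 4: $162.35 +$3.00 interest = $165.35; pay $52.07 → $113.28

$113.28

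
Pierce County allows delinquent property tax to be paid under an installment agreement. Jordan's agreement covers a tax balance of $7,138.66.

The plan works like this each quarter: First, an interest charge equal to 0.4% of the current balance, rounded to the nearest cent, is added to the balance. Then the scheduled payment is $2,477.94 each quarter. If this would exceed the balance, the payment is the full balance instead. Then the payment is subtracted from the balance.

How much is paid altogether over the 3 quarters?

$7,194.89

Quarter 1: $7,138.66 +$28.55 interest = $7,167.21; pay $2,477.94 → $4,689.27
Quarter 2: $4,689.27 +$18.76 interest = $4,708.03; pay $2,477.94 → $2,230.09
Quarter 3: $2,230.09 +$8.92 interest = $2,239.01; pay $2,239.01 → $0.00
Total paid: $7,194.89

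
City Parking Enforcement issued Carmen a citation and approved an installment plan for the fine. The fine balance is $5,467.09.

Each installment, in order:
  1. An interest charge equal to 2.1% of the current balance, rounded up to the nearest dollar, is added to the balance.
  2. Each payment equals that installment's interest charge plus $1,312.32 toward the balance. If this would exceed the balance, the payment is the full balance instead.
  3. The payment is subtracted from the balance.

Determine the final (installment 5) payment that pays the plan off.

Installment 1: opening $5,467.09; interest $115.00 → $5,582.09; payment $1,427.32; balance $4,154.77
Installment 2: opening $4,154.77; interest $88.00 → $4,242.77; payment $1,400.32; balance $2,842.45
Installment 3: opening $2,842.45; interest $60.00 → $2,902.45; payment $1,372.32; balance $1,530.13
Installment 4: opening $1,530.13; interest $33.00 → $1,563.13; payment $1,345.32; balance $217.81
Installment 5: opening $217.81; interest $5.00 → $222.81; payment $222.81; balance $0.00

$222.81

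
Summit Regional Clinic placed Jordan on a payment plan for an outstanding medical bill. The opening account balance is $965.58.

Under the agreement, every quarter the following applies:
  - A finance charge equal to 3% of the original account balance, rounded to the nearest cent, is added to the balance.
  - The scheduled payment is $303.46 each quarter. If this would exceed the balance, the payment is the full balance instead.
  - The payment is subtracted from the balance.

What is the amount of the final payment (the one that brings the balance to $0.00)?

$171.08

Quarter 1: $965.58 +$28.97 interest = $994.55; pay $303.46 → $691.09
Quarter 2: $691.09 +$28.97 interest = $720.06; pay $303.46 → $416.60
Quarter 3: $416.60 +$28.97 interest = $445.57; pay $303.46 → $142.11
Quarter 4: $142.11 +$28.97 interest = $171.08; pay $171.08 → $0.00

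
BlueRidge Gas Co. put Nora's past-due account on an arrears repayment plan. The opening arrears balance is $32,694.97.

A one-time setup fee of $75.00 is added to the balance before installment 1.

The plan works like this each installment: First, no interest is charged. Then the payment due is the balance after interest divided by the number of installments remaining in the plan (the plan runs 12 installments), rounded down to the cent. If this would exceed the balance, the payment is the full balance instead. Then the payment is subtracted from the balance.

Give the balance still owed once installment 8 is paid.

Installment 1: $32,769.97 − $2,730.83 → $30,039.14
Installment 2: $30,039.14 − $2,730.83 → $27,308.31
Installment 3: $27,308.31 − $2,730.83 → $24,577.48
Installment 4: $24,577.48 − $2,730.83 → $21,846.65
Installment 5: $21,846.65 − $2,730.83 → $19,115.82
Installment 6: $19,115.82 − $2,730.83 → $16,384.99
Installment 7: $16,384.99 − $2,730.83 → $13,654.16
Installment 8: $13,654.16 − $2,730.83 → $10,923.33

$10,923.33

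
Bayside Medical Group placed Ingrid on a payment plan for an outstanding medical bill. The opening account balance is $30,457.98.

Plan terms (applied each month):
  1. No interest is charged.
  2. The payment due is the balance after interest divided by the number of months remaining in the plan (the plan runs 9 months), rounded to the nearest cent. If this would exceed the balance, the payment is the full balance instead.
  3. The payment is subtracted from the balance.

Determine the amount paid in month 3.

Month 1: opening $30,457.98; payment $3,384.22; balance $27,073.76
Month 2: opening $27,073.76; payment $3,384.22; balance $23,689.54
Month 3: opening $23,689.54; payment $3,384.22; balance $20,305.32

$3,384.22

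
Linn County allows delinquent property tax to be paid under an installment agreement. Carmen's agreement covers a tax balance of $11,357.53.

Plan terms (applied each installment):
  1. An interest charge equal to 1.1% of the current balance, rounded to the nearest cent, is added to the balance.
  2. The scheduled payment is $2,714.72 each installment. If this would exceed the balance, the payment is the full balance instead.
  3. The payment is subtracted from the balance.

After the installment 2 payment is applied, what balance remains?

$6,149.47

Installment 1: opening $11,357.53; interest $124.93 → $11,482.46; payment $2,714.72; balance $8,767.74
Installment 2: opening $8,767.74; interest $96.45 → $8,864.19; payment $2,714.72; balance $6,149.47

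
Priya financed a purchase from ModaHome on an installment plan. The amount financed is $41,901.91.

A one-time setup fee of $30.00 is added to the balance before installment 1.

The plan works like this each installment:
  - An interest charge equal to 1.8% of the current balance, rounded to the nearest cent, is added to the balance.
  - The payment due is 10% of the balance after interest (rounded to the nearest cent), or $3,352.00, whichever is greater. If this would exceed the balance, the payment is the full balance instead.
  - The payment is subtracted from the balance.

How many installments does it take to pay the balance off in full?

14

# | Opening | Interest | Payment | End bal
1 | $41,931.91 | $754.77 | $4,268.67 | $38,418.01
2 | $38,418.01 | $691.52 | $3,910.95 | $35,198.58
3 | $35,198.58 | $633.57 | $3,583.22 | $32,248.93
4 | $32,248.93 | $580.48 | $3,352.00 | $29,477.41
5 | $29,477.41 | $530.59 | $3,352.00 | $26,656.00
6 | $26,656.00 | $479.81 | $3,352.00 | $23,783.81
7 | $23,783.81 | $428.11 | $3,352.00 | $20,859.92
8 | $20,859.92 | $375.48 | $3,352.00 | $17,883.40
9 | $17,883.40 | $321.90 | $3,352.00 | $14,853.30
10 | $14,853.30 | $267.36 | $3,352.00 | $11,768.66
11 | $11,768.66 | $211.84 | $3,352.00 | $8,628.50
12 | $8,628.50 | $155.31 | $3,352.00 | $5,431.81
13 | $5,431.81 | $97.77 | $3,352.00 | $2,177.58
14 | $2,177.58 | $39.20 | $2,216.78 | $0.00
Balance reaches $0.00 in installment 14.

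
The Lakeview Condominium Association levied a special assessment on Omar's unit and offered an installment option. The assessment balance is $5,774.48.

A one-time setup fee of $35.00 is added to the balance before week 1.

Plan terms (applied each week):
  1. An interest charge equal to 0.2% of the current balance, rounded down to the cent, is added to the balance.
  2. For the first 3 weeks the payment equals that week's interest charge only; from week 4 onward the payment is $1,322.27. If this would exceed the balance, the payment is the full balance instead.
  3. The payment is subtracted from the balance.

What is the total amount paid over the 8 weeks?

$5,876.11

Week 1: opening $5,809.48; interest $11.61 → $5,821.09; payment $11.61; balance $5,809.48
Week 2: opening $5,809.48; interest $11.61 → $5,821.09; payment $11.61; balance $5,809.48
Week 3: opening $5,809.48; interest $11.61 → $5,821.09; payment $11.61; balance $5,809.48
Week 4: opening $5,809.48; interest $11.61 → $5,821.09; payment $1,322.27; balance $4,498.82
Week 5: opening $4,498.82; interest $8.99 → $4,507.81; payment $1,322.27; balance $3,185.54
Week 6: opening $3,185.54; interest $6.37 → $3,191.91; payment $1,322.27; balance $1,869.64
Week 7: opening $1,869.64; interest $3.73 → $1,873.37; payment $1,322.27; balance $551.10
Week 8: opening $551.10; interest $1.10 → $552.20; payment $552.20; balance $0.00
Total paid: $5,876.11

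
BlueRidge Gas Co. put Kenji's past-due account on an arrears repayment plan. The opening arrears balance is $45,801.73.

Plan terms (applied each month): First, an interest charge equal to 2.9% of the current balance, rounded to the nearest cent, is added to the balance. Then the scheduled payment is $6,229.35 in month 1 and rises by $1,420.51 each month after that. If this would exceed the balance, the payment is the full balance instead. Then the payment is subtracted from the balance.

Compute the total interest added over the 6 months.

Month 1: opening $45,801.73; interest $1,328.25 → $47,129.98; payment $6,229.35; balance $40,900.63
Month 2: opening $40,900.63; interest $1,186.12 → $42,086.75; payment $7,649.86; balance $34,436.89
Month 3: opening $34,436.89; interest $998.67 → $35,435.56; payment $9,070.37; balance $26,365.19
Month 4: opening $26,365.19; interest $764.59 → $27,129.78; payment $10,490.88; balance $16,638.90
Month 5: opening $16,638.90; interest $482.53 → $17,121.43; payment $11,911.39; balance $5,210.04
Month 6: opening $5,210.04; interest $151.09 → $5,361.13; payment $5,361.13; balance $0.00
Total interest: $1,328.25 + $1,186.12 + $998.67 + $764.59 + $482.53 + $151.09 = $4,911.25

$4,911.25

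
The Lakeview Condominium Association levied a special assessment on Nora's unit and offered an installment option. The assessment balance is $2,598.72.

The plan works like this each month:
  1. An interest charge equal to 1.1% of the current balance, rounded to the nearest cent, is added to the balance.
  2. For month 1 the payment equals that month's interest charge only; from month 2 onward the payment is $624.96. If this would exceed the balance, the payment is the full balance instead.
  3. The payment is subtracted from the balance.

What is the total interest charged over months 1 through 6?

Month 1: opening $2,598.72; interest $28.59 → $2,627.31; payment $28.59; balance $2,598.72
Month 2: opening $2,598.72; interest $28.59 → $2,627.31; payment $624.96; balance $2,002.35
Month 3: opening $2,002.35; interest $22.03 → $2,024.38; payment $624.96; balance $1,399.42
Month 4: opening $1,399.42; interest $15.39 → $1,414.81; payment $624.96; balance $789.85
Month 5: opening $789.85; interest $8.69 → $798.54; payment $624.96; balance $173.58
Month 6: opening $173.58; interest $1.91 → $175.49; payment $175.49; balance $0.00
Total interest: $28.59 + $28.59 + $22.03 + $15.39 + $8.69 + $1.91 = $105.20

$105.20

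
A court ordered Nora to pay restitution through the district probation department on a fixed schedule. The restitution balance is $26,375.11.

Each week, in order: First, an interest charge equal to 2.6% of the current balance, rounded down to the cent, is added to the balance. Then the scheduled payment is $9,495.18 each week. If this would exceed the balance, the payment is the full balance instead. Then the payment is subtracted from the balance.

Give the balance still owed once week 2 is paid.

# | Opening | Interest | Payment | End bal
1 | $26,375.11 | $685.75 | $9,495.18 | $17,565.68
2 | $17,565.68 | $456.70 | $9,495.18 | $8,527.20

$8,527.20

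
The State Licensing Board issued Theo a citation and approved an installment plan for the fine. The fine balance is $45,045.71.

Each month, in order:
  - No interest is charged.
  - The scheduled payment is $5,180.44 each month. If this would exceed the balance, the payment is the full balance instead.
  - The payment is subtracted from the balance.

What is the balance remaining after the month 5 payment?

$19,143.51

Month 1: $45,045.71 − $5,180.44 → $39,865.27
Month 2: $39,865.27 − $5,180.44 → $34,684.83
Month 3: $34,684.83 − $5,180.44 → $29,504.39
Month 4: $29,504.39 − $5,180.44 → $24,323.95
Month 5: $24,323.95 − $5,180.44 → $19,143.51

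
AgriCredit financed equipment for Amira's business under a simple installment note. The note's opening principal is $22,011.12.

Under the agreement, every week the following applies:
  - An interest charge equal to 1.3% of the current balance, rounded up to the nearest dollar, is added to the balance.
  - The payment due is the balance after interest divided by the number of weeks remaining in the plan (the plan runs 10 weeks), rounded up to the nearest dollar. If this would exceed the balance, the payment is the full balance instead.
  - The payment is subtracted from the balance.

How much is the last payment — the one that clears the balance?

$2,504.12

# | Opening | Interest | Payment | End bal
1 | $22,011.12 | $287.00 | $2,230.00 | $20,068.12
2 | $20,068.12 | $261.00 | $2,259.00 | $18,070.12
3 | $18,070.12 | $235.00 | $2,289.00 | $16,016.12
4 | $16,016.12 | $209.00 | $2,318.00 | $13,907.12
5 | $13,907.12 | $181.00 | $2,349.00 | $11,739.12
6 | $11,739.12 | $153.00 | $2,379.00 | $9,513.12
7 | $9,513.12 | $124.00 | $2,410.00 | $7,227.12
8 | $7,227.12 | $94.00 | $2,441.00 | $4,880.12
9 | $4,880.12 | $64.00 | $2,473.00 | $2,471.12
10 | $2,471.12 | $33.00 | $2,504.12 | $0.00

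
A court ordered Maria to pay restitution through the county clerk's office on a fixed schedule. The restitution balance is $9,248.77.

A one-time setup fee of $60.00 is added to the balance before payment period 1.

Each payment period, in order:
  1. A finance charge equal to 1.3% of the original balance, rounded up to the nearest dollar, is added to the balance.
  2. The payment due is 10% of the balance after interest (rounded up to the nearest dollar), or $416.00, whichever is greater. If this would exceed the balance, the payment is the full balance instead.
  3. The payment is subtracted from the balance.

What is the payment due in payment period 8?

Payment period 1: opening $9,308.77; interest $121.00 → $9,429.77; payment $943.00; balance $8,486.77
Payment period 2: opening $8,486.77; interest $121.00 → $8,607.77; payment $861.00; balance $7,746.77
Payment period 3: opening $7,746.77; interest $121.00 → $7,867.77; payment $787.00; balance $7,080.77
Payment period 4: opening $7,080.77; interest $121.00 → $7,201.77; payment $721.00; balance $6,480.77
Payment period 5: opening $6,480.77; interest $121.00 → $6,601.77; payment $661.00; balance $5,940.77
Payment period 6: opening $5,940.77; interest $121.00 → $6,061.77; payment $607.00; balance $5,454.77
Payment period 7: opening $5,454.77; interest $121.00 → $5,575.77; payment $558.00; balance $5,017.77
Payment period 8: opening $5,017.77; interest $121.00 → $5,138.77; payment $514.00; balance $4,624.77

$514.00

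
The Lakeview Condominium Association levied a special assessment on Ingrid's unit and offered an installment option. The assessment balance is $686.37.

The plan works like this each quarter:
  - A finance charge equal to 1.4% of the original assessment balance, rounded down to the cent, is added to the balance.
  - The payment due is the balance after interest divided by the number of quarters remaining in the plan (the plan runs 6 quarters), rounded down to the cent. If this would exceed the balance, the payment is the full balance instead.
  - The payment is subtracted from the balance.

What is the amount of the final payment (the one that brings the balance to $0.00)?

Quarter 1: $686.37 +$9.60 interest = $695.97; pay $115.99 → $579.98
Quarter 2: $579.98 +$9.60 interest = $589.58; pay $117.91 → $471.67
Quarter 3: $471.67 +$9.60 interest = $481.27; pay $120.31 → $360.96
Quarter 4: $360.96 +$9.60 interest = $370.56; pay $123.52 → $247.04
Quarter 5: $247.04 +$9.60 interest = $256.64; pay $128.32 → $128.32
Quarter 6: $128.32 +$9.60 interest = $137.92; pay $137.92 → $0.00

$137.92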